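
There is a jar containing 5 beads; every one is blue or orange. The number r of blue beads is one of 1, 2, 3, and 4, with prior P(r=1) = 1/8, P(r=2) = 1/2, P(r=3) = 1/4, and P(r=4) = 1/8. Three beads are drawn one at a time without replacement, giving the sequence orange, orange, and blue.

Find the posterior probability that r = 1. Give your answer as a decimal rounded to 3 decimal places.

0.167

For each hypothesis, P(data | H) works out to: P(data | r = 1) = (4/5)(3/4)(1/3) = 1/5; P(data | r = 2) = (3/5)(2/4)(2/3) = 1/5; P(data | r = 3) = (2/5)(1/4)(3/3) = 1/10; P(data | r = 4) = (1/5)(0/4) = 0.
Weighting by the prior gives 1/8 · 1/5 = 1/40, 1/2 · 1/5 = 1/10, 1/4 · 1/10 = 1/40, 1/8 · 0 = 0; summing to 3/20.
Therefore the posterior P(r = 1 | data) = (1/40) / (3/20) = 1/6.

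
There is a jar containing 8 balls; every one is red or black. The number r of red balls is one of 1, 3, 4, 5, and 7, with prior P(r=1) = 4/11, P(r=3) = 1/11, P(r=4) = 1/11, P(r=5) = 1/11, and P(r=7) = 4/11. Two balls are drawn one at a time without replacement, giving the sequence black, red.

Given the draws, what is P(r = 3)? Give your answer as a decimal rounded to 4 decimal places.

0.1471

Under each hypothesis, the probability of the observed sequence is: P(data | r = 1) = (7/8)(1/7) = 1/8; P(data | r = 3) = (5/8)(3/7) = 15/56; P(data | r = 4) = (4/8)(4/7) = 2/7; P(data | r = 5) = (3/8)(5/7) = 15/56; P(data | r = 7) = (1/8)(7/7) = 1/8.
Multiplying each by its prior: 4/11 · 1/8 = 1/22, 1/11 · 15/56 = 15/616, 1/11 · 2/7 = 2/77, 1/11 · 15/56 = 15/616, 4/11 · 1/8 = 1/22; summing to 51/308.
Hence P(r = 3 | data) = (15/616) / (51/308) = 5/34.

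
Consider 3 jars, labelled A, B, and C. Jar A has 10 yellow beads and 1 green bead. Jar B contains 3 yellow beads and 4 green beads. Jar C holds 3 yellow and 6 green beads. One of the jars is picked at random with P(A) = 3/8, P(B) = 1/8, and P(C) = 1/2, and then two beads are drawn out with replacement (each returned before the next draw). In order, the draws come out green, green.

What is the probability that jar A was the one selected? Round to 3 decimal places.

0.012

Compute the likelihood of the observed sequence for each case: P(data | jar A) = (1/11)(1/11) = 0.0082645; P(data | jar B) = (4/7)(4/7) = 0.32653; P(data | jar C) = (6/9)(6/9) = 0.44444.
Multiplying each by its prior: 3/8 · 0.0082645 = 0.0030992, 1/8 · 0.32653 = 0.040816, 1/2 · 0.44444 = 0.22222; summing to 0.26614.
By Bayes' rule, P(jar A | data) = (0.0030992) / (0.26614) = 0.011645.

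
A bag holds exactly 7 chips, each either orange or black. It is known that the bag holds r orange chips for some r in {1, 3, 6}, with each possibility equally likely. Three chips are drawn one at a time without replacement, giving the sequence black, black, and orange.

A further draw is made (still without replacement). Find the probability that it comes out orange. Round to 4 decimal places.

0.2727

Compute the likelihood of the observed sequence for each case: P(data | r = 1) = (6/7)(5/6)(1/5) = 1/7; P(data | r = 3) = (4/7)(3/6)(3/5) = 6/35; P(data | r = 6) = (1/7)(0/6) = 0.
Multiplying each by its prior: 1/3 · 1/7 = 1/21, 1/3 · 6/35 = 2/35, 1/3 · 0 = 0; summing to 11/105.
Normalising, the posterior is P(r = 1 | data) = 5/11, P(r = 3 | data) = 6/11, P(r = 6 | data) = 0.
So P(orange next | data) = Σ P(orange next | H) P(H | data) = (0)(5/11) + (1/2)(6/11) = 3/11.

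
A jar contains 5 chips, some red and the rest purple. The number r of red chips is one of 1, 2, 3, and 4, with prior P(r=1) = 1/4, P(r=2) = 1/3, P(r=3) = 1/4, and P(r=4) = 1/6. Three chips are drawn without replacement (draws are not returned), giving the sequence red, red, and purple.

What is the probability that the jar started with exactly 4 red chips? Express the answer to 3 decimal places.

Under each hypothesis, the probability of the observed sequence is: P(data | r = 1) = (1/5)(0/4) = 0; P(data | r = 2) = (2/5)(1/4)(3/3) = 1/10; P(data | r = 3) = (3/5)(2/4)(2/3) = 1/5; P(data | r = 4) = (4/5)(3/4)(1/3) = 1/5.
Multiplying each by its prior: 1/4 · 0 = 0, 1/3 · 1/10 = 1/30, 1/4 · 1/5 = 1/20, 1/6 · 1/5 = 1/30; with total 7/60.
Hence P(r = 4 | data) = (1/30) / (7/60) = 2/7.

0.286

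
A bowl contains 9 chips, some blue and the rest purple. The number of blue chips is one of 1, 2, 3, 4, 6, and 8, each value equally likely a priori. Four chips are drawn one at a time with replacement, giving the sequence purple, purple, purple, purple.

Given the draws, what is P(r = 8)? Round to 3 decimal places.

0.000

Under each hypothesis, the probability of the observed sequence is: P(data | r = 1) = (8/9)(8/9)(8/9)(8/9) = 0.6243; P(data | r = 2) = (7/9)(7/9)(7/9)(7/9) = 0.36595; P(data | r = 3) = (6/9)(6/9)(6/9)(6/9) = 0.19753; P(data | r = 4) = (5/9)(5/9)(5/9)(5/9) = 0.09526; P(data | r = 6) = (3/9)(3/9)(3/9)(3/9) = 0.012346; P(data | r = 8) = (1/9)(1/9)(1/9)(1/9) = 0.00015242.
Multiplying each by its prior: 1/6 · 0.6243 = 0.10405, 1/6 · 0.36595 = 0.060992, 1/6 · 0.19753 = 0.032922, 1/6 · 0.09526 = 0.015877, 1/6 · 0.012346 = 0.0020576, 1/6 · 0.00015242 = 2.5403e-05; with total 0.21592.
Therefore the posterior P(r = 8 | data) = (2.5403e-05) / (0.21592) = 0.00011765.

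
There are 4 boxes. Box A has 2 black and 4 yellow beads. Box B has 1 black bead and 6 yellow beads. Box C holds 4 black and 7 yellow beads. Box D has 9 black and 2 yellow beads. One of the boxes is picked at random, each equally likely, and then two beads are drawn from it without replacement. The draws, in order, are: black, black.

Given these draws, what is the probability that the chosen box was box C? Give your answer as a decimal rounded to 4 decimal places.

For each hypothesis, P(data | H) works out to: P(data | box A) = (2/6)(1/5) = 1/15; P(data | box B) = (1/7)(0/6) = 0; P(data | box C) = (4/11)(3/10) = 6/55; P(data | box D) = (9/11)(8/10) = 36/55.
Multiplying each by its prior: 1/4 · 1/15 = 1/60, 1/4 · 0 = 0, 1/4 · 6/55 = 3/110, 1/4 · 36/55 = 9/55; summing to 137/660.
So P(box C | data) = (3/110) / (137/660) = 18/137.

0.1314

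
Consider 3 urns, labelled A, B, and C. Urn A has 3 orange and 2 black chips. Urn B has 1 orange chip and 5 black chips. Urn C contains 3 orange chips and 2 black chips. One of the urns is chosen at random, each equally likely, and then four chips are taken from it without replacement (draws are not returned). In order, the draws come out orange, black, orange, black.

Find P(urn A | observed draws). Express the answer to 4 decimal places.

Compute the likelihood of the observed sequence for each case: P(data | urn A) = (3/5)(2/4)(2/3)(1/2) = 1/10; P(data | urn B) = (1/6)(5/5)(0/4) = 0; P(data | urn C) = (3/5)(2/4)(2/3)(1/2) = 1/10.
Weighting by the prior gives 1/3 · 1/10 = 1/30, 1/3 · 0 = 0, 1/3 · 1/10 = 1/30; with total 1/15.
So P(urn A | data) = (1/30) / (1/15) = 1/2.

0.5000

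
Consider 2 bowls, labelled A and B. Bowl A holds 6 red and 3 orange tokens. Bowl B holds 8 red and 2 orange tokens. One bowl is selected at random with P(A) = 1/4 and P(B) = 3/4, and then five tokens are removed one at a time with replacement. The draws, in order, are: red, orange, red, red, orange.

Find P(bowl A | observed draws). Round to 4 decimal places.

Compute the likelihood of the observed sequence for each case: P(data | bowl A) = (6/9)(3/9)(6/9)(6/9)(3/9) = 0.032922; P(data | bowl B) = (8/10)(2/10)(8/10)(8/10)(2/10) = 0.02048.
Weighting by the prior gives 1/4 · 0.032922 = 0.0082305, 3/4 · 0.02048 = 0.01536; summing to 0.02359.
Therefore the posterior P(bowl A | data) = (0.0082305) / (0.02359) = 0.34889.

0.3489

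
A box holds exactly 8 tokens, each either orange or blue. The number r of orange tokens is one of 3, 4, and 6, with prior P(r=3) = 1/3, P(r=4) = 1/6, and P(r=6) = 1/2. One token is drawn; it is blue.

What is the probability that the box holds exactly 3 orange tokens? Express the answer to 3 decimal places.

Under each hypothesis, the probability of this draw is: P(data | r = 3) = (5/8) = 5/8; P(data | r = 4) = (4/8) = 1/2; P(data | r = 6) = (2/8) = 1/4.
Multiplying each by its prior: 1/3 · 5/8 = 5/24, 1/6 · 1/2 = 1/12, 1/2 · 1/4 = 1/8; summing to 5/12.
By Bayes' rule, P(r = 3 | data) = (5/24) / (5/12) = 1/2.

0.500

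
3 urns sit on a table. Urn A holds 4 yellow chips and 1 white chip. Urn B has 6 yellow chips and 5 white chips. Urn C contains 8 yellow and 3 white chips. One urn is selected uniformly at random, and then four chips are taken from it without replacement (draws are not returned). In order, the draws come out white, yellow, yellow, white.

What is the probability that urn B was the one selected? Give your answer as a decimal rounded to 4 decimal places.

0.6410

Compute the likelihood of the observed sequence for each case: P(data | urn A) = (1/5)(4/4)(3/3)(0/2) = 0; P(data | urn B) = (5/11)(6/10)(5/9)(4/8) = 5/66; P(data | urn C) = (3/11)(8/10)(7/9)(2/8) = 7/165.
Multiplying each by its prior: 1/3 · 0 = 0, 1/3 · 5/66 = 5/198, 1/3 · 7/165 = 7/495; summing to 13/330.
Hence P(urn B | data) = (5/198) / (13/330) = 25/39.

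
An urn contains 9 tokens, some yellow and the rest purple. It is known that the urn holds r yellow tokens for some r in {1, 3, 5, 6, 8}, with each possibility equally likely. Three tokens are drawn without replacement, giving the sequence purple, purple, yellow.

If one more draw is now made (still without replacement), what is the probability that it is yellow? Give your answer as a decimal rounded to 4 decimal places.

0.4132

For each hypothesis, P(data | H) works out to: P(data | r = 1) = (8/9)(7/8)(1/7) = 0.11111; P(data | r = 3) = (6/9)(5/8)(3/7) = 0.17857; P(data | r = 5) = (4/9)(3/8)(5/7) = 0.11905; P(data | r = 6) = (3/9)(2/8)(6/7) = 0.071429; P(data | r = 8) = (1/9)(0/8) = 0.
Multiplying each by its prior: 1/5 · 0.11111 = 0.022222, 1/5 · 0.17857 = 0.035714, 1/5 · 0.11905 = 0.02381, 1/5 · 0.071429 = 0.014286, 1/5 · 0 = 0; these sum to 0.096032.
The posterior is then P(r = 1 | data) = 0.2314, P(r = 3 | data) = 0.3719, P(r = 5 | data) = 0.24793, P(r = 6 | data) = 0.14876, P(r = 8 | data) = 0.
Averaging over the posterior, P(yellow next | data) = (0)(0.2314) + (1/3)(0.3719) + (2/3)(0.24793) + (5/6)(0.14876) = 0.41322.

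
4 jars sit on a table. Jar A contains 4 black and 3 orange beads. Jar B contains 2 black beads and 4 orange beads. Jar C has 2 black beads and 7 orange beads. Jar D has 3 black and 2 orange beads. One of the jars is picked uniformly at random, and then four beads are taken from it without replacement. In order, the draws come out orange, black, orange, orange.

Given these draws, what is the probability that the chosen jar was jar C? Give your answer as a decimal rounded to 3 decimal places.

Under each hypothesis, the probability of the observed sequence is: P(data | jar A) = (3/7)(4/6)(2/5)(1/4) = 0.028571; P(data | jar B) = (4/6)(2/5)(3/4)(2/3) = 0.13333; P(data | jar C) = (7/9)(2/8)(6/7)(5/6) = 0.13889; P(data | jar D) = (2/5)(3/4)(1/3)(0/2) = 0.
The prior-weighted likelihoods are 1/4 · 0.028571 = 0.0071429, 1/4 · 0.13333 = 0.033333, 1/4 · 0.13889 = 0.034722, 1/4 · 0 = 0; summing to 0.075198.
Therefore the posterior P(jar C | data) = (0.034722) / (0.075198) = 0.46174.

0.462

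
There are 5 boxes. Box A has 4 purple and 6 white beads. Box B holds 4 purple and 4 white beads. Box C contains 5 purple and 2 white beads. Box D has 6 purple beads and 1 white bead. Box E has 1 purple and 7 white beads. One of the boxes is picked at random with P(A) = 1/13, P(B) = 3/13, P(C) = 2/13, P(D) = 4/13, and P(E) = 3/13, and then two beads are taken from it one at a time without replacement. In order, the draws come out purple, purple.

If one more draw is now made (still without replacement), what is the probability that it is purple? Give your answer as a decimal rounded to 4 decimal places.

0.6771

Under each hypothesis, the probability of the observed sequence is: P(data | box A) = (4/10)(3/9) = 2/15; P(data | box B) = (4/8)(3/7) = 3/14; P(data | box C) = (5/7)(4/6) = 10/21; P(data | box D) = (6/7)(5/6) = 5/7; P(data | box E) = (1/8)(0/7) = 0.
Weighting by the prior gives 1/13 · 2/15 = 2/195, 3/13 · 3/14 = 9/182, 2/13 · 10/21 = 20/273, 4/13 · 5/7 = 20/91, 3/13 · 0 = 0; with total 321/910.
Dividing through by the total gives posterior P(box A | data) = 28/963, P(box B | data) = 15/107, P(box C | data) = 200/963, P(box D | data) = 200/321, P(box E | data) = 0.
The predictive probability is P(purple next | data) = (1/4)(28/963) + (1/3)(15/107) + (3/5)(200/963) + (4/5)(200/321) = 652/963.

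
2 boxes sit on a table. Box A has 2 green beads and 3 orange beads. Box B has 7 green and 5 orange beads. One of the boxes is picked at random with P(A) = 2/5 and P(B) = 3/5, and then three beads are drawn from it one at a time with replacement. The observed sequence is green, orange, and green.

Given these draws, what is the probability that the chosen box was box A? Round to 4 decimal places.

0.3110

Compute the likelihood of the observed sequence for each case: P(data | box A) = (2/5)(3/5)(2/5) = 0.096; P(data | box B) = (7/12)(5/12)(7/12) = 0.14178.
The prior-weighted likelihoods are 2/5 · 0.096 = 0.0384, 3/5 · 0.14178 = 0.085069; these sum to 0.12347.
By Bayes' rule, P(box A | data) = (0.0384) / (0.12347) = 0.31101.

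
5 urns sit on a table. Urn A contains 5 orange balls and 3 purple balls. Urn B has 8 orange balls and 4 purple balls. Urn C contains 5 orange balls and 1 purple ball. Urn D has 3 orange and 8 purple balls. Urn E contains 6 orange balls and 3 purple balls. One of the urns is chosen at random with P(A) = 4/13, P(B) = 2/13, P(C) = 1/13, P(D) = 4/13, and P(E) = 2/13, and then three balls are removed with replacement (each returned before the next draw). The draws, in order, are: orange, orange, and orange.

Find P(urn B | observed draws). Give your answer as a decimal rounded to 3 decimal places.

0.210

The likelihood of the observed sequence under each hypothesis: P(data | urn A) = (5/8)(5/8)(5/8) = 0.24414; P(data | urn B) = (8/12)(8/12)(8/12) = 0.2963; P(data | urn C) = (5/6)(5/6)(5/6) = 0.5787; P(data | urn D) = (3/11)(3/11)(3/11) = 0.020285; P(data | urn E) = (6/9)(6/9)(6/9) = 0.2963.
The prior-weighted likelihoods are 4/13 · 0.24414 = 0.07512, 2/13 · 0.2963 = 0.045584, 1/13 · 0.5787 = 0.044516, 4/13 · 0.020285 = 0.0062417, 2/13 · 0.2963 = 0.045584; these sum to 0.21705.
By Bayes' rule, P(urn B | data) = (0.045584) / (0.21705) = 0.21002.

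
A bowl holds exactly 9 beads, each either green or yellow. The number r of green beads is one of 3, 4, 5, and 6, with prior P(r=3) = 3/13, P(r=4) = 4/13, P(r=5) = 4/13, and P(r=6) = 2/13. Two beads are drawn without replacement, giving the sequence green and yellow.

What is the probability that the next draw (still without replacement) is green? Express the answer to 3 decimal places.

0.485

Compute the likelihood of the observed sequence for each case: P(data | r = 3) = (3/9)(6/8) = 1/4; P(data | r = 4) = (4/9)(5/8) = 5/18; P(data | r = 5) = (5/9)(4/8) = 5/18; P(data | r = 6) = (6/9)(3/8) = 1/4.
The prior-weighted likelihoods are 3/13 · 1/4 = 3/52, 4/13 · 5/18 = 10/117, 4/13 · 5/18 = 10/117, 2/13 · 1/4 = 1/26; with total 125/468.
The posterior is then P(r = 3 | data) = 27/125, P(r = 4 | data) = 8/25, P(r = 5 | data) = 8/25, P(r = 6 | data) = 18/125.
The predictive probability is P(green next | data) = (2/7)(27/125) + (3/7)(8/25) + (4/7)(8/25) + (5/7)(18/125) = 424/875.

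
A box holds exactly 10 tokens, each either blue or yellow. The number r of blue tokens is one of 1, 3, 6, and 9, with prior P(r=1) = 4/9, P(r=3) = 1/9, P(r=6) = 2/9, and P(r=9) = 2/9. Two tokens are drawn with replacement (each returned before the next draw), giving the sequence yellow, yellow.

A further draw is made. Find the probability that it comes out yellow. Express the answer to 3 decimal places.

0.833

For each hypothesis, P(data | H) works out to: P(data | r = 1) = (9/10)(9/10) = 81/100; P(data | r = 3) = (7/10)(7/10) = 49/100; P(data | r = 6) = (4/10)(4/10) = 4/25; P(data | r = 9) = (1/10)(1/10) = 1/100.
The prior-weighted likelihoods are 4/9 · 81/100 = 9/25, 1/9 · 49/100 = 49/900, 2/9 · 4/25 = 8/225, 2/9 · 1/100 = 1/450; these sum to 407/900.
Dividing through by the total gives posterior P(r = 1 | data) = 0.79607, P(r = 3 | data) = 0.12039, P(r = 6 | data) = 0.078624, P(r = 9 | data) = 0.004914.
Averaging over the posterior, P(yellow next | data) = (9/10)(0.79607) + (7/10)(0.12039) + (2/5)(0.078624) + (1/10)(0.004914) = 0.83268.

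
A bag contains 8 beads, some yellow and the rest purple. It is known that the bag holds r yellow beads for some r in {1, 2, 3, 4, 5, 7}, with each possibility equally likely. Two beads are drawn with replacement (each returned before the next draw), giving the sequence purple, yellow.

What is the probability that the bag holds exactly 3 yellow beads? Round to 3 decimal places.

0.208

The likelihood of the observed sequence under each hypothesis: P(data | r = 1) = (7/8)(1/8) = 7/64; P(data | r = 2) = (6/8)(2/8) = 3/16; P(data | r = 3) = (5/8)(3/8) = 15/64; P(data | r = 4) = (4/8)(4/8) = 1/4; P(data | r = 5) = (3/8)(5/8) = 15/64; P(data | r = 7) = (1/8)(7/8) = 7/64.
The prior-weighted likelihoods are 1/6 · 7/64 = 7/384, 1/6 · 3/16 = 1/32, 1/6 · 15/64 = 5/128, 1/6 · 1/4 = 1/24, 1/6 · 15/64 = 5/128, 1/6 · 7/64 = 7/384; with total 3/16.
So P(r = 3 | data) = (5/128) / (3/16) = 5/24.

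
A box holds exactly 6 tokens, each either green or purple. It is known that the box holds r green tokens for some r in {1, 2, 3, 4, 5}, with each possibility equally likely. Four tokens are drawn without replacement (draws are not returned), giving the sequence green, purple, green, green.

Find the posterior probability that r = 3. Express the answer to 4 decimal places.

The likelihood of the observed sequence under each hypothesis: P(data | r = 1) = (1/6)(5/5)(0/4) = 0; P(data | r = 2) = (2/6)(4/5)(1/4)(0/3) = 0; P(data | r = 3) = (3/6)(3/5)(2/4)(1/3) = 1/20; P(data | r = 4) = (4/6)(2/5)(3/4)(2/3) = 2/15; P(data | r = 5) = (5/6)(1/5)(4/4)(3/3) = 1/6.
The prior-weighted likelihoods are 1/5 · 0 = 0, 1/5 · 0 = 0, 1/5 · 1/20 = 1/100, 1/5 · 2/15 = 2/75, 1/5 · 1/6 = 1/30; with total 7/100.
So P(r = 3 | data) = (1/100) / (7/100) = 1/7.

0.1429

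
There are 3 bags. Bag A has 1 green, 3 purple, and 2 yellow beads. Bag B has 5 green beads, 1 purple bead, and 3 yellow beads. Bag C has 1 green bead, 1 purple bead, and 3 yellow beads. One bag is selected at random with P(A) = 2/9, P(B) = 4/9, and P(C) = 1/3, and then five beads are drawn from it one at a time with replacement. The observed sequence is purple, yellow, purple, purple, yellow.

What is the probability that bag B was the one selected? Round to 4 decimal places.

Under each hypothesis, the probability of the observed sequence is: P(data | bag A) = (3/6)(2/6)(3/6)(3/6)(2/6) = 0.013889; P(data | bag B) = (1/9)(3/9)(1/9)(1/9)(3/9) = 0.00015242; P(data | bag C) = (1/5)(3/5)(1/5)(1/5)(3/5) = 0.00288.
The prior-weighted likelihoods are 2/9 · 0.013889 = 0.0030864, 4/9 · 0.00015242 = 6.774e-05, 1/3 · 0.00288 = 0.00096; these sum to 0.0041142.
Therefore the posterior P(bag B | data) = (6.774e-05) / (0.0041142) = 0.016465.

0.0165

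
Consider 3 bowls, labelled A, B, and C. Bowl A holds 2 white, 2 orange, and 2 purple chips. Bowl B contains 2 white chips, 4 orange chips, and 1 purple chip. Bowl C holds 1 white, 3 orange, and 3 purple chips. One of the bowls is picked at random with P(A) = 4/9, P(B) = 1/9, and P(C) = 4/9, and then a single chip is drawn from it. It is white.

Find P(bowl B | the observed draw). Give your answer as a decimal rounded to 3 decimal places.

0.130

Compute the likelihood of this draw for each case: P(data | bowl A) = (2/6) = 1/3; P(data | bowl B) = (2/7) = 2/7; P(data | bowl C) = (1/7) = 1/7.
The prior-weighted likelihoods are 4/9 · 1/3 = 4/27, 1/9 · 2/7 = 2/63, 4/9 · 1/7 = 4/63; summing to 46/189.
By Bayes' rule, P(bowl B | data) = (2/63) / (46/189) = 3/23.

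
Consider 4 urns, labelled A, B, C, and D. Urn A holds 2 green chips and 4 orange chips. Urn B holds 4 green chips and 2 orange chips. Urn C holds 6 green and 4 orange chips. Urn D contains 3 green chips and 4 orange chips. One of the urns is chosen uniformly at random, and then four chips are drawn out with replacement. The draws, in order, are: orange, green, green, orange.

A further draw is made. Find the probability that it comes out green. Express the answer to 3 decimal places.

0.507

Compute the likelihood of the observed sequence for each case: P(data | urn A) = (4/6)(2/6)(2/6)(4/6) = 0.049383; P(data | urn B) = (2/6)(4/6)(4/6)(2/6) = 0.049383; P(data | urn C) = (4/10)(6/10)(6/10)(4/10) = 0.0576; P(data | urn D) = (4/7)(3/7)(3/7)(4/7) = 0.059975.
The prior-weighted likelihoods are 1/4 · 0.049383 = 0.012346, 1/4 · 0.049383 = 0.012346, 1/4 · 0.0576 = 0.0144, 1/4 · 0.059975 = 0.014994; summing to 0.054085.
The posterior is then P(urn A | data) = 0.22826, P(urn B | data) = 0.22826, P(urn C | data) = 0.26625, P(urn D | data) = 0.27723.
So P(green next | data) = Σ P(green next | H) P(H | data) = (1/3)(0.22826) + (2/3)(0.22826) + (3/5)(0.26625) + (3/7)(0.27723) = 0.50682.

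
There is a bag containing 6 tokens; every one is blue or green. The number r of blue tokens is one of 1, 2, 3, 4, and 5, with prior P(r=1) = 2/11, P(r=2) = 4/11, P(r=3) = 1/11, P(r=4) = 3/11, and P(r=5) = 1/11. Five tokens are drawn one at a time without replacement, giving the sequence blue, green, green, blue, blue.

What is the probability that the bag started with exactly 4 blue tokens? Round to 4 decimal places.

The likelihood of the observed sequence under each hypothesis: P(data | r = 1) = (1/6)(5/5)(4/4)(0/3) = 0; P(data | r = 2) = (2/6)(4/5)(3/4)(1/3)(0/2) = 0; P(data | r = 3) = (3/6)(3/5)(2/4)(2/3)(1/2) = 1/20; P(data | r = 4) = (4/6)(2/5)(1/4)(3/3)(2/2) = 1/15; P(data | r = 5) = (5/6)(1/5)(0/4) = 0.
Weighting by the prior gives 2/11 · 0 = 0, 4/11 · 0 = 0, 1/11 · 1/20 = 1/220, 3/11 · 1/15 = 1/55, 1/11 · 0 = 0; summing to 1/44.
So P(r = 4 | data) = (1/55) / (1/44) = 4/5.

0.8000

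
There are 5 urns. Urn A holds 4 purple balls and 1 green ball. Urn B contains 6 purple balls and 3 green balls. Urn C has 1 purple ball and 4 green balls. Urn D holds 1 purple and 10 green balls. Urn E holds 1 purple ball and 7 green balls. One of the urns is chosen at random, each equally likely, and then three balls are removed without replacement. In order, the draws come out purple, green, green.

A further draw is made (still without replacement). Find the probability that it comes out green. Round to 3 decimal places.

The likelihood of the observed sequence under each hypothesis: P(data | urn A) = (4/5)(1/4)(0/3) = 0; P(data | urn B) = (6/9)(3/8)(2/7) = 0.071429; P(data | urn C) = (1/5)(4/4)(3/3) = 0.2; P(data | urn D) = (1/11)(10/10)(9/9) = 0.090909; P(data | urn E) = (1/8)(7/7)(6/6) = 0.125.
Multiplying each by its prior: 1/5 · 0 = 0, 1/5 · 0.071429 = 0.014286, 1/5 · 0.2 = 0.04, 1/5 · 0.090909 = 0.018182, 1/5 · 0.125 = 0.025; these sum to 0.097468.
The posterior is then P(urn A | data) = 0, P(urn B | data) = 0.14657, P(urn C | data) = 0.41039, P(urn D | data) = 0.18654, P(urn E | data) = 0.2565.
Averaging over the posterior, P(green next | data) = (1/6)(0.14657) + (1)(0.41039) + (1)(0.18654) + (1)(0.2565) = 0.87786.

0.878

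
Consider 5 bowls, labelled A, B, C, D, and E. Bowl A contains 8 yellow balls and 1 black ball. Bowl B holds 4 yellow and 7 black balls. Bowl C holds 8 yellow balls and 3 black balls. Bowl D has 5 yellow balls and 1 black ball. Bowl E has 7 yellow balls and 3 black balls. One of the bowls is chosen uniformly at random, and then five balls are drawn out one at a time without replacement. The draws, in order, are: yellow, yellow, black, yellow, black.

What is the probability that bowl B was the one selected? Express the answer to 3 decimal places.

0.189

Under each hypothesis, the probability of the observed sequence is: P(data | bowl A) = (8/9)(7/8)(1/7)(6/6)(0/5) = 0; P(data | bowl B) = (4/11)(3/10)(7/9)(2/8)(6/7) = 0.018182; P(data | bowl C) = (8/11)(7/10)(3/9)(6/8)(2/7) = 0.036364; P(data | bowl D) = (5/6)(4/5)(1/4)(3/3)(0/2) = 0; P(data | bowl E) = (7/10)(6/9)(3/8)(5/7)(2/6) = 0.041667.
The prior-weighted likelihoods are 1/5 · 0 = 0, 1/5 · 0.018182 = 0.0036364, 1/5 · 0.036364 = 0.0072727, 1/5 · 0 = 0, 1/5 · 0.041667 = 0.0083333; with total 0.019242.
Therefore the posterior P(bowl B | data) = (0.0036364) / (0.019242) = 0.18898.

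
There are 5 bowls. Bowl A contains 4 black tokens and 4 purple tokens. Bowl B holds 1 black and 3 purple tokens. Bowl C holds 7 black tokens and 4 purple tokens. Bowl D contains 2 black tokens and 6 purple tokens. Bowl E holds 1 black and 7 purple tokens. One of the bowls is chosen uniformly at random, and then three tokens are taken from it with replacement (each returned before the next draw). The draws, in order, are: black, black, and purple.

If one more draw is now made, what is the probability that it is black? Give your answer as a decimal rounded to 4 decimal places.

0.4777

The likelihood of the observed sequence under each hypothesis: P(data | bowl A) = (4/8)(4/8)(4/8) = 0.125; P(data | bowl B) = (1/4)(1/4)(3/4) = 0.046875; P(data | bowl C) = (7/11)(7/11)(4/11) = 0.14726; P(data | bowl D) = (2/8)(2/8)(6/8) = 0.046875; P(data | bowl E) = (1/8)(1/8)(7/8) = 0.013672.
Multiplying each by its prior: 1/5 · 0.125 = 0.025, 1/5 · 0.046875 = 0.009375, 1/5 · 0.14726 = 0.029452, 1/5 · 0.046875 = 0.009375, 1/5 · 0.013672 = 0.0027344; these sum to 0.075936.
Dividing through by the total gives posterior P(bowl A | data) = 0.32922, P(bowl B | data) = 0.12346, P(bowl C | data) = 0.38785, P(bowl D | data) = 0.12346, P(bowl E | data) = 0.036009.
The predictive probability is P(black next | data) = (1/2)(0.32922) + (1/4)(0.12346) + (7/11)(0.38785) + (1/4)(0.12346) + (1/8)(0.036009) = 0.47766.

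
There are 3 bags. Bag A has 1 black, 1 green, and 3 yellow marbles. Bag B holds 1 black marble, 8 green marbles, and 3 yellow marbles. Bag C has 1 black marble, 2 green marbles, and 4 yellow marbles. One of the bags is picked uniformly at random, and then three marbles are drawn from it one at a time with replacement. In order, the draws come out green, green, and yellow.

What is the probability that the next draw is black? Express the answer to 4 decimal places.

The likelihood of the observed sequence under each hypothesis: P(data | bag A) = (1/5)(1/5)(3/5) = 0.024; P(data | bag B) = (8/12)(8/12)(3/12) = 0.11111; P(data | bag C) = (2/7)(2/7)(4/7) = 0.046647.
Multiplying each by its prior: 1/3 · 0.024 = 0.008, 1/3 · 0.11111 = 0.037037, 1/3 · 0.046647 = 0.015549; with total 0.060586.
Normalising, the posterior is P(bag A | data) = 0.13204, P(bag B | data) = 0.61131, P(bag C | data) = 0.25664.
Averaging over the posterior, P(black next | data) = (1/5)(0.13204) + (1/12)(0.61131) + (1/7)(0.25664) = 0.11401.

0.1140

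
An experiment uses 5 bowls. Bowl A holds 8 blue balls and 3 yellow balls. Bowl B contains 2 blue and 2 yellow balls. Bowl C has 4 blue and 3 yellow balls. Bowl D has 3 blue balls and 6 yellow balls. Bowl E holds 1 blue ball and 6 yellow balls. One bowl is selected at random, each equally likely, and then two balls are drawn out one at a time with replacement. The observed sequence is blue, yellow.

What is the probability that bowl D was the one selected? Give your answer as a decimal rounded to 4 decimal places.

0.2141

The likelihood of the observed sequence under each hypothesis: P(data | bowl A) = (8/11)(3/11) = 0.19835; P(data | bowl B) = (2/4)(2/4) = 0.25; P(data | bowl C) = (4/7)(3/7) = 0.2449; P(data | bowl D) = (3/9)(6/9) = 0.22222; P(data | bowl E) = (1/7)(6/7) = 0.12245.
The prior-weighted likelihoods are 1/5 · 0.19835 = 0.039669, 1/5 · 0.25 = 0.05, 1/5 · 0.2449 = 0.04898, 1/5 · 0.22222 = 0.044444, 1/5 · 0.12245 = 0.02449; with total 0.20758.
So P(bowl D | data) = (0.044444) / (0.20758) = 0.2141.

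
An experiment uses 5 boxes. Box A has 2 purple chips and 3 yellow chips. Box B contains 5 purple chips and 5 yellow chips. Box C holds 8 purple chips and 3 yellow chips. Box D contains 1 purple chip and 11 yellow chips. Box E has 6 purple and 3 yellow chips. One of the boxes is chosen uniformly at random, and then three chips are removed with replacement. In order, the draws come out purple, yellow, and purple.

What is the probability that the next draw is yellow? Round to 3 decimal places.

0.413

For each hypothesis, P(data | H) works out to: P(data | box A) = (2/5)(3/5)(2/5) = 0.096; P(data | box B) = (5/10)(5/10)(5/10) = 0.125; P(data | box C) = (8/11)(3/11)(8/11) = 0.14425; P(data | box D) = (1/12)(11/12)(1/12) = 0.0063657; P(data | box E) = (6/9)(3/9)(6/9) = 0.14815.
Multiplying each by its prior: 1/5 · 0.096 = 0.0192, 1/5 · 0.125 = 0.025, 1/5 · 0.14425 = 0.02885, 1/5 · 0.0063657 = 0.0012731, 1/5 · 0.14815 = 0.02963; summing to 0.10395.
The posterior is then P(box A | data) = 0.1847, P(box B | data) = 0.24049, P(box C | data) = 0.27753, P(box D | data) = 0.012247, P(box E | data) = 0.28503.
Averaging over the posterior, P(yellow next | data) = (3/5)(0.1847) + (1/2)(0.24049) + (3/11)(0.27753) + (11/12)(0.012247) + (1/3)(0.28503) = 0.41299.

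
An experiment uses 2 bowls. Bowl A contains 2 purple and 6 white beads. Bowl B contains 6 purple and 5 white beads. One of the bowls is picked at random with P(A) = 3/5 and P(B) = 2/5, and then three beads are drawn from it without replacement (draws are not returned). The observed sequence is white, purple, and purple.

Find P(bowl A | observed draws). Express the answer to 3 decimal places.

0.261

Under each hypothesis, the probability of the observed sequence is: P(data | bowl A) = (6/8)(2/7)(1/6) = 0.035714; P(data | bowl B) = (5/11)(6/10)(5/9) = 0.15152.
Multiplying each by its prior: 3/5 · 0.035714 = 0.021429, 2/5 · 0.15152 = 0.060606; with total 0.082035.
Therefore the posterior P(bowl A | data) = (0.021429) / (0.082035) = 0.26121.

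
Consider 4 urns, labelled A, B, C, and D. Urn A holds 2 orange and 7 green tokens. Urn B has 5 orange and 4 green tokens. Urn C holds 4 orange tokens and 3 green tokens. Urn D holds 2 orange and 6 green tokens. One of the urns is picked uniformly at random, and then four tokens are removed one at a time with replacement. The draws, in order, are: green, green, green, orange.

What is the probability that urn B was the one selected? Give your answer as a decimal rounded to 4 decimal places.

0.1606

Under each hypothesis, the probability of the observed sequence is: P(data | urn A) = (7/9)(7/9)(7/9)(2/9) = 0.10456; P(data | urn B) = (4/9)(4/9)(4/9)(5/9) = 0.048773; P(data | urn C) = (3/7)(3/7)(3/7)(4/7) = 0.044981; P(data | urn D) = (6/8)(6/8)(6/8)(2/8) = 0.10547.
Multiplying each by its prior: 1/4 · 0.10456 = 0.026139, 1/4 · 0.048773 = 0.012193, 1/4 · 0.044981 = 0.011245, 1/4 · 0.10547 = 0.026367; summing to 0.075945.
So P(urn B | data) = (0.012193) / (0.075945) = 0.16055.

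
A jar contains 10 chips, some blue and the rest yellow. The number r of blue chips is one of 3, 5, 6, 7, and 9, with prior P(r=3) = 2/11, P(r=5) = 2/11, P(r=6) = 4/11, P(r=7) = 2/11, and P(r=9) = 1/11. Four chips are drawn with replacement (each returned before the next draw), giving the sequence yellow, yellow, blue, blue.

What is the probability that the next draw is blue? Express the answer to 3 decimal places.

Compute the likelihood of the observed sequence for each case: P(data | r = 3) = (7/10)(7/10)(3/10)(3/10) = 0.0441; P(data | r = 5) = (5/10)(5/10)(5/10)(5/10) = 0.0625; P(data | r = 6) = (4/10)(4/10)(6/10)(6/10) = 0.0576; P(data | r = 7) = (3/10)(3/10)(7/10)(7/10) = 0.0441; P(data | r = 9) = (1/10)(1/10)(9/10)(9/10) = 0.0081.
Weighting by the prior gives 2/11 · 0.0441 = 0.0080182, 2/11 · 0.0625 = 0.011364, 4/11 · 0.0576 = 0.020945, 2/11 · 0.0441 = 0.0080182, 1/11 · 0.0081 = 0.00073636; these sum to 0.049082.
Normalising, the posterior is P(r = 3 | data) = 0.16336, P(r = 5 | data) = 0.23152, P(r = 6 | data) = 0.42675, P(r = 7 | data) = 0.16336, P(r = 9 | data) = 0.015003.
The predictive probability is P(blue next | data) = (3/10)(0.16336) + (1/2)(0.23152) + (3/5)(0.42675) + (7/10)(0.16336) + (9/10)(0.015003) = 0.54868.

0.549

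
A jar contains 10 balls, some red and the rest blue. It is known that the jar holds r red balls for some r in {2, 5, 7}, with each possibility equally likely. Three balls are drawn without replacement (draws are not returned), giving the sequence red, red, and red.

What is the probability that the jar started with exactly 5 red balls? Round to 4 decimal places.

0.2222

For each hypothesis, P(data | H) works out to: P(data | r = 2) = (2/10)(1/9)(0/8) = 0; P(data | r = 5) = (5/10)(4/9)(3/8) = 1/12; P(data | r = 7) = (7/10)(6/9)(5/8) = 7/24.
Multiplying each by its prior: 1/3 · 0 = 0, 1/3 · 1/12 = 1/36, 1/3 · 7/24 = 7/72; with total 1/8.
So P(r = 5 | data) = (1/36) / (1/8) = 2/9.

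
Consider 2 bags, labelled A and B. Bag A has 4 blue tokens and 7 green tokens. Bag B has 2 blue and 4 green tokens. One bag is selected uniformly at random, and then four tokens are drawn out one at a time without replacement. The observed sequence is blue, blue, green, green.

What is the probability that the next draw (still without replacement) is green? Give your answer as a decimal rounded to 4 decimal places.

0.8605

Under each hypothesis, the probability of the observed sequence is: P(data | bag A) = (4/11)(3/10)(7/9)(6/8) = 7/110; P(data | bag B) = (2/6)(1/5)(4/4)(3/3) = 1/15.
Multiplying each by its prior: 1/2 · 7/110 = 7/220, 1/2 · 1/15 = 1/30; summing to 43/660.
Normalising, the posterior is P(bag A | data) = 21/43, P(bag B | data) = 22/43.
The predictive probability is P(green next | data) = (5/7)(21/43) + (1)(22/43) = 37/43.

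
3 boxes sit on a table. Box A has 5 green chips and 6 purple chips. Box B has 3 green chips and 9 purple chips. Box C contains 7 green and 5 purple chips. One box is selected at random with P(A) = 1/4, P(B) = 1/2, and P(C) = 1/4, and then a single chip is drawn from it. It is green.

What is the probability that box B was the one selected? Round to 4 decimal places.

For each hypothesis, P(data | H) works out to: P(data | box A) = (5/11) = 5/11; P(data | box B) = (3/12) = 1/4; P(data | box C) = (7/12) = 7/12.
Weighting by the prior gives 1/4 · 5/11 = 5/44, 1/2 · 1/4 = 1/8, 1/4 · 7/12 = 7/48; summing to 203/528.
So P(box B | data) = (1/8) / (203/528) = 66/203.

0.3251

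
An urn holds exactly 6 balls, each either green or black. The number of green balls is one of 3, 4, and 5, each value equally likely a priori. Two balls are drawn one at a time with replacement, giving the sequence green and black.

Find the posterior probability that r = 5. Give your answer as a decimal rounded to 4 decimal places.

0.2273

The likelihood of the observed sequence under each hypothesis: P(data | r = 3) = (3/6)(3/6) = 1/4; P(data | r = 4) = (4/6)(2/6) = 2/9; P(data | r = 5) = (5/6)(1/6) = 5/36.
Weighting by the prior gives 1/3 · 1/4 = 1/12, 1/3 · 2/9 = 2/27, 1/3 · 5/36 = 5/108; these sum to 11/54.
By Bayes' rule, P(r = 5 | data) = (5/108) / (11/54) = 5/22.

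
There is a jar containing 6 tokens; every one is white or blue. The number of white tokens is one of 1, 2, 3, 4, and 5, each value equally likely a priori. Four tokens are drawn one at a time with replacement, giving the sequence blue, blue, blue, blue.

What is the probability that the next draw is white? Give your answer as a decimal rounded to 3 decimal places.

0.247

Under each hypothesis, the probability of the observed sequence is: P(data | r = 1) = (5/6)(5/6)(5/6)(5/6) = 0.48225; P(data | r = 2) = (4/6)(4/6)(4/6)(4/6) = 0.19753; P(data | r = 3) = (3/6)(3/6)(3/6)(3/6) = 0.0625; P(data | r = 4) = (2/6)(2/6)(2/6)(2/6) = 0.012346; P(data | r = 5) = (1/6)(1/6)(1/6)(1/6) = 0.0007716.
The prior-weighted likelihoods are 1/5 · 0.48225 = 0.096451, 1/5 · 0.19753 = 0.039506, 1/5 · 0.0625 = 0.0125, 1/5 · 0.012346 = 0.0024691, 1/5 · 0.0007716 = 0.00015432; these sum to 0.15108.
Dividing through by the total gives posterior P(r = 1 | data) = 0.63841, P(r = 2 | data) = 0.26149, P(r = 3 | data) = 0.082737, P(r = 4 | data) = 0.016343, P(r = 5 | data) = 0.0010215.
So P(white next | data) = Σ P(white next | H) P(H | data) = (1/6)(0.63841) + (1/3)(0.26149) + (1/2)(0.082737) + (2/3)(0.016343) + (5/6)(0.0010215) = 0.24668.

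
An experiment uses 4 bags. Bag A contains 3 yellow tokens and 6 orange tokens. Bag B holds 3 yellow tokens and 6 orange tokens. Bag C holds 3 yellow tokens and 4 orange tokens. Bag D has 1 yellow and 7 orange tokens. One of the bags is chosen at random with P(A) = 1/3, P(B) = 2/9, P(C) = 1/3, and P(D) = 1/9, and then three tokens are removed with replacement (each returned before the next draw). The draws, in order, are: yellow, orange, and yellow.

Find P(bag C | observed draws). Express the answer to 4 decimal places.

0.4505

The likelihood of the observed sequence under each hypothesis: P(data | bag A) = (3/9)(6/9)(3/9) = 0.074074; P(data | bag B) = (3/9)(6/9)(3/9) = 0.074074; P(data | bag C) = (3/7)(4/7)(3/7) = 0.10496; P(data | bag D) = (1/8)(7/8)(1/8) = 0.013672.
Weighting by the prior gives 1/3 · 0.074074 = 0.024691, 2/9 · 0.074074 = 0.016461, 1/3 · 0.10496 = 0.034985, 1/9 · 0.013672 = 0.0015191; these sum to 0.077657.
So P(bag C | data) = (0.034985) / (0.077657) = 0.45051.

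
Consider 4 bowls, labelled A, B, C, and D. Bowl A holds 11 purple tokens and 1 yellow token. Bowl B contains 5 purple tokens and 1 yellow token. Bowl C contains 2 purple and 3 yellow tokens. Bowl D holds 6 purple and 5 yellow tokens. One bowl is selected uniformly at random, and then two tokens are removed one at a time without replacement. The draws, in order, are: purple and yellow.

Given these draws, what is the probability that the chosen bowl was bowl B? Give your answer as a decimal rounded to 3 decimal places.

The likelihood of the observed sequence under each hypothesis: P(data | bowl A) = (11/12)(1/11) = 1/12; P(data | bowl B) = (5/6)(1/5) = 1/6; P(data | bowl C) = (2/5)(3/4) = 3/10; P(data | bowl D) = (6/11)(5/10) = 3/11.
The prior-weighted likelihoods are 1/4 · 1/12 = 1/48, 1/4 · 1/6 = 1/24, 1/4 · 3/10 = 3/40, 1/4 · 3/11 = 3/44; with total 181/880.
Therefore the posterior P(bowl B | data) = (1/24) / (181/880) = 110/543.

0.203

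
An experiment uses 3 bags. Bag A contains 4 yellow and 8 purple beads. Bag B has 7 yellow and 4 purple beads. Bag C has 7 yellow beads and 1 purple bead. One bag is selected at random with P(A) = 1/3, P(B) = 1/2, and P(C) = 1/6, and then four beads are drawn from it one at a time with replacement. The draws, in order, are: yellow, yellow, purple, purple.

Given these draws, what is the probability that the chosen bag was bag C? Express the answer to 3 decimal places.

0.044

The likelihood of the observed sequence under each hypothesis: P(data | bag A) = (4/12)(4/12)(8/12)(8/12) = 0.049383; P(data | bag B) = (7/11)(7/11)(4/11)(4/11) = 0.053548; P(data | bag C) = (7/8)(7/8)(1/8)(1/8) = 0.011963.
The prior-weighted likelihoods are 1/3 · 0.049383 = 0.016461, 1/2 · 0.053548 = 0.026774, 1/6 · 0.011963 = 0.0019938; these sum to 0.045229.
Hence P(bag C | data) = (0.0019938) / (0.045229) = 0.044083.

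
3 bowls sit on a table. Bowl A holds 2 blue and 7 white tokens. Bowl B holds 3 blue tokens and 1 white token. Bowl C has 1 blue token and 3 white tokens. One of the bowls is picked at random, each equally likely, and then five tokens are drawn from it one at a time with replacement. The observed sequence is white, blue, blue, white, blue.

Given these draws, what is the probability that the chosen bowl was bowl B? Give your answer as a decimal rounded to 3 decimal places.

Under each hypothesis, the probability of the observed sequence is: P(data | bowl A) = (7/9)(2/9)(2/9)(7/9)(2/9) = 0.0066386; P(data | bowl B) = (1/4)(3/4)(3/4)(1/4)(3/4) = 0.026367; P(data | bowl C) = (3/4)(1/4)(1/4)(3/4)(1/4) = 0.0087891.
The prior-weighted likelihoods are 1/3 · 0.0066386 = 0.0022129, 1/3 · 0.026367 = 0.0087891, 1/3 · 0.0087891 = 0.0029297; with total 0.013932.
By Bayes' rule, P(bowl B | data) = (0.0087891) / (0.013932) = 0.63087.

0.631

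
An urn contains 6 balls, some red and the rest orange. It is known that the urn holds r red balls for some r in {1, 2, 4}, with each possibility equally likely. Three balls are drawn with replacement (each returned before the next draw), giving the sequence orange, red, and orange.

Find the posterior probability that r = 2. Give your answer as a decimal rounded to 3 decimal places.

Under each hypothesis, the probability of the observed sequence is: P(data | r = 1) = (5/6)(1/6)(5/6) = 25/216; P(data | r = 2) = (4/6)(2/6)(4/6) = 4/27; P(data | r = 4) = (2/6)(4/6)(2/6) = 2/27.
Weighting by the prior gives 1/3 · 25/216 = 25/648, 1/3 · 4/27 = 4/81, 1/3 · 2/27 = 2/81; with total 73/648.
So P(r = 2 | data) = (4/81) / (73/648) = 32/73.

0.438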